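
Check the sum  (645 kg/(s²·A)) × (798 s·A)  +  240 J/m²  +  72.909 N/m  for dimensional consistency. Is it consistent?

Dimensions:
  (645 kg/(s²·A)) × (798 s·A):  [kg·s⁻²·A⁻¹] · [s·A] = kg·s⁻¹
  240 J/m²:  J·m⁻² = N·m·m⁻² = kg·s⁻²
  72.909 N/m:  N·m⁻¹ = kg·m·s⁻²·m⁻¹ = kg·s⁻²
The terms do not share a single dimension (kg·s⁻² vs kg·s⁻¹).

No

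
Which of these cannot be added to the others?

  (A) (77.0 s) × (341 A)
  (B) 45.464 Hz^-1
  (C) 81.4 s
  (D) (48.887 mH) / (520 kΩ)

(A)

Dimensions:
  (A) [s] · [A] = s·A
  (B) Hz⁻¹ = (s⁻¹)⁻¹ = s
  (C) s
  (D) [kg·m²·s⁻²·A⁻²] / [kg·m²·s⁻³·A⁻²] = s
All reduce to s except (A), which is s·A.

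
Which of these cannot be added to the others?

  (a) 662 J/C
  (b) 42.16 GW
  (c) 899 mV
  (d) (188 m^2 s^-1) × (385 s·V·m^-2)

(b)

Reduce each to base SI dimensions:
  (a) J·C⁻¹ = N·m·(s·A)⁻¹ = kg·m²·s⁻³·A⁻¹
  (b) W = J·s⁻¹ = kg·m²·s⁻³
  (c) V = J·C⁻¹ = kg·m²·s⁻³·A⁻¹
  (d) [m²·s⁻¹] · [kg·s⁻²·A⁻¹] = kg·m²·s⁻³·A⁻¹
All reduce to kg·m²·s⁻³·A⁻¹ except (b), which is kg·m²·s⁻³.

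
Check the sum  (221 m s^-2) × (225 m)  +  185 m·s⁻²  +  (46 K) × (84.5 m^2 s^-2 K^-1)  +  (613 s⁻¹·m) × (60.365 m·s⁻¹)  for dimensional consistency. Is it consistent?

No

Work out the base dimensions of each:
  (221 m s^-2) × (225 m):  [m·s⁻²] · [m] = m²·s⁻²
  185 m·s⁻²:  m·s⁻²
  (46 K) × (84.5 m^2 s^-2 K^-1):  [K] · [m²·s⁻²·K⁻¹] = m²·s⁻²
  (613 s⁻¹·m) × (60.365 m·s⁻¹):  [m·s⁻¹] · [m·s⁻¹] = m²·s⁻²
The terms do not share a single dimension (m²·s⁻² vs m·s⁻²).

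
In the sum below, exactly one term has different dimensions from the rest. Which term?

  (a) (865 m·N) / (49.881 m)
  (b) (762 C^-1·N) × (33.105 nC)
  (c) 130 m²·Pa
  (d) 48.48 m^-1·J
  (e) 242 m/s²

(e)

Expand each in SI base units:
  (a) [kg·m²·s⁻²] / [m] = kg·m·s⁻²
  (b) [kg·m·s⁻³·A⁻¹] · [s·A] = kg·m·s⁻²
  (c) Pa·m² = N·m⁻²·m² = kg·m·s⁻²
  (d) J·m⁻¹ = N·m·m⁻¹ = kg·m·s⁻²
  (e) m·s⁻²
All reduce to kg·m·s⁻² except (e), which is m·s⁻².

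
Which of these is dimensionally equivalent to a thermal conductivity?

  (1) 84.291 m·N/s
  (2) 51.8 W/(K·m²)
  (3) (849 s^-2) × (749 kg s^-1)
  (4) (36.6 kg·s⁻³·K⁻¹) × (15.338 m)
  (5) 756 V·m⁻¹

(4)

Reference: [thermal conductivity] = kg·m·s⁻³·K⁻¹.
Each option:
  (1) N·m·s⁻¹ = kg·m·s⁻²·m·s⁻¹ = kg·m²·s⁻³
  (2) W·m⁻²·K⁻¹ = J·s⁻¹·m⁻²·K⁻¹ = kg·s⁻³·K⁻¹
  (3) [s⁻²] · [kg·s⁻¹] = kg·s⁻³
  (4) [kg·s⁻³·K⁻¹] · [m] = kg·m·s⁻³·K⁻¹  ← same
  (5) V·m⁻¹ = J·C⁻¹·m⁻¹ = kg·m·s⁻³·A⁻¹
Only (4) matches kg·m·s⁻³·K⁻¹.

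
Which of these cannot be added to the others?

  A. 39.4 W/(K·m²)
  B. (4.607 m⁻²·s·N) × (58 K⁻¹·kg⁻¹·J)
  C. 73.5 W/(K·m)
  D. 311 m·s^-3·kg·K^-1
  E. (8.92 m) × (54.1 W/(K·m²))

Dimensions:
  A. W·m⁻²·K⁻¹ = J·s⁻¹·m⁻²·K⁻¹ = kg·s⁻³·K⁻¹
  B. [kg·m⁻¹·s⁻¹] · [m²·s⁻²·K⁻¹] = kg·m·s⁻³·K⁻¹
  C. W·m⁻¹·K⁻¹ = J·s⁻¹·m⁻¹·K⁻¹ = kg·m·s⁻³·K⁻¹
  D. kg·m·s⁻³·K⁻¹
  E. [m] · [kg·s⁻³·K⁻¹] = kg·m·s⁻³·K⁻¹
All reduce to kg·m·s⁻³·K⁻¹ except A., which is kg·s⁻³·K⁻¹.

A.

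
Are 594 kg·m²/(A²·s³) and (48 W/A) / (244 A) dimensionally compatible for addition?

In SI base units:
  594 kg·m²/(A²·s³):  kg·m²·s⁻³·A⁻²
  (48 W/A) / (244 A):  [kg·m²·s⁻³·A⁻¹] / [A] = kg·m²·s⁻³·A⁻²
Both are kg·m²·s⁻³·A⁻², so they have the same dimensions and can be added.

Yes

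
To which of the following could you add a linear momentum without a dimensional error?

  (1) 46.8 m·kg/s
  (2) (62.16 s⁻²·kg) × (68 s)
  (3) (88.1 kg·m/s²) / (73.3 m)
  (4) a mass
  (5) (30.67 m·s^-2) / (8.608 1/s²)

(1)

Reference: [linear momentum] = kg·m·s⁻¹.
Each option:
  (1) kg·m·s⁻¹  ← same
  (2) [kg·s⁻²] · [s] = kg·s⁻¹
  (3) [kg·m·s⁻²] / [m] = kg·s⁻²
  (4) [mass] = kg
  (5) [m·s⁻²] / [s⁻²] = m
Only (1) matches kg·m·s⁻¹.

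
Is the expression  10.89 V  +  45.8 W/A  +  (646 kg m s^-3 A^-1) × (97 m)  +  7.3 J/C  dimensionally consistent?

Yes

Reduce each to base SI dimensions:
  10.89 V:  V = J·C⁻¹ = kg·m²·s⁻³·A⁻¹
  45.8 W/A:  W·A⁻¹ = J·s⁻¹·A⁻¹ = kg·m²·s⁻³·A⁻¹
  (646 kg m s^-3 A^-1) × (97 m):  [kg·m·s⁻³·A⁻¹] · [m] = kg·m²·s⁻³·A⁻¹
  7.3 J/C:  J·C⁻¹ = N·m·(s·A)⁻¹ = kg·m²·s⁻³·A⁻¹
Every term reduces to kg·m²·s⁻³·A⁻¹.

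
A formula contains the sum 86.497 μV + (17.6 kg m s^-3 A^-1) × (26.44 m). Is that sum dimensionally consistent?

Reduce each to base SI dimensions:
  86.497 μV:  V = J·C⁻¹ = kg·m²·s⁻³·A⁻¹
  (17.6 kg m s^-3 A^-1) × (26.44 m):  [kg·m·s⁻³·A⁻¹] · [m] = kg·m²·s⁻³·A⁻¹
Both are kg·m²·s⁻³·A⁻¹, so they have the same dimensions and can be added.

Yes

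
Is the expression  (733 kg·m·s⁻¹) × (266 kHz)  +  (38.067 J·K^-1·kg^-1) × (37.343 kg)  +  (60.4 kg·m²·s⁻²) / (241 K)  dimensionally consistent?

No

Dimensions:
  (733 kg·m·s⁻¹) × (266 kHz):  [kg·m·s⁻¹] · [s⁻¹] = kg·m·s⁻²
  (38.067 J·K^-1·kg^-1) × (37.343 kg):  [m²·s⁻²·K⁻¹] · [kg] = kg·m²·s⁻²·K⁻¹
  (60.4 kg·m²·s⁻²) / (241 K):  [kg·m²·s⁻²] / [K] = kg·m²·s⁻²·K⁻¹
The terms do not share a single dimension (kg·m²·s⁻²·K⁻¹ vs kg·m·s⁻²).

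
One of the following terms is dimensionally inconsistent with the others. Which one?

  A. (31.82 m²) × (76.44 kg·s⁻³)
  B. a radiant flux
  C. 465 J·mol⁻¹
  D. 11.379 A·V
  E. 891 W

Reduce each to base SI dimensions:
  A. [m²] · [kg·s⁻³] = kg·m²·s⁻³
  B. [radiant flux] = kg·m²·s⁻³
  C. J·mol⁻¹ = N·m·mol⁻¹ = kg·m²·s⁻²·mol⁻¹
  D. V·A = J·C⁻¹·A = kg·m²·s⁻³
  E. W = J·s⁻¹ = kg·m²·s⁻³
All reduce to kg·m²·s⁻³ except C., which is kg·m²·s⁻²·mol⁻¹.

C.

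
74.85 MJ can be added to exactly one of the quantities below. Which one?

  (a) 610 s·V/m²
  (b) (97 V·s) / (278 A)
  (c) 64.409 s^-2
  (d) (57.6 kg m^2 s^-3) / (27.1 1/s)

Reference: J = N·m = kg·m²·s⁻².
Each option:
  (a) V·s·m⁻² = J·C⁻¹·s·m⁻² = kg·s⁻²·A⁻¹
  (b) [kg·m²·s⁻²·A⁻¹] / [A] = kg·m²·s⁻²·A⁻²
  (c) s⁻²
  (d) [kg·m²·s⁻³] / [s⁻¹] = kg·m²·s⁻²  ← same
Only (d) matches kg·m²·s⁻².

(d)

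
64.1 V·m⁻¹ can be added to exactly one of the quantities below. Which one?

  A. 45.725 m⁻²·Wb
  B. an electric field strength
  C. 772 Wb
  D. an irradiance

Reference: V·m⁻¹ = J·C⁻¹·m⁻¹ = kg·m·s⁻³·A⁻¹.
Each option:
  A. Wb·m⁻² = V·s·m⁻² = kg·s⁻²·A⁻¹
  B. [electric field strength] = kg·m·s⁻³·A⁻¹  ← same
  C. Wb = V·s = kg·m²·s⁻²·A⁻¹
  D. [irradiance] = kg·s⁻³
Only B. matches kg·m·s⁻³·A⁻¹.

B.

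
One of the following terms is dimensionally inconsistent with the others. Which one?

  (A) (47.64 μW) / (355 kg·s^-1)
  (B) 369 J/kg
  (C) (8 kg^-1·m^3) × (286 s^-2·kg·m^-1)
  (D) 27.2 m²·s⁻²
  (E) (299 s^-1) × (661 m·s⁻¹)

(E)

In SI base units:
  (A) [kg·m²·s⁻³] / [kg·s⁻¹] = m²·s⁻²
  (B) J·kg⁻¹ = N·m·kg⁻¹ = m²·s⁻²
  (C) [kg⁻¹·m³] · [kg·m⁻¹·s⁻²] = m²·s⁻²
  (D) m²·s⁻²
  (E) [s⁻¹] · [m·s⁻¹] = m·s⁻²
All reduce to m²·s⁻² except (E), which is m·s⁻².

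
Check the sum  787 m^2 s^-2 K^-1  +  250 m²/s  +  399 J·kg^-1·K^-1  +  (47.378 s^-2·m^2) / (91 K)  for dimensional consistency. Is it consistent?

No

Reduce each to base SI dimensions:
  787 m^2 s^-2 K^-1:  m²·s⁻²·K⁻¹
  250 m²/s:  m²·s⁻¹
  399 J·kg^-1·K^-1:  J·kg⁻¹·K⁻¹ = N·m·kg⁻¹·K⁻¹ = m²·s⁻²·K⁻¹
  (47.378 s^-2·m^2) / (91 K):  [m²·s⁻²] / [K] = m²·s⁻²·K⁻¹
The terms do not share a single dimension (m²·s⁻²·K⁻¹ vs m²·s⁻¹).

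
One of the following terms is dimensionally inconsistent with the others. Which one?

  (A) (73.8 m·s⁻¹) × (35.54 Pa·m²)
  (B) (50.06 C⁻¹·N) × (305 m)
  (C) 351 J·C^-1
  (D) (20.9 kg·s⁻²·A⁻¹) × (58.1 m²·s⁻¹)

Reduce each to base SI dimensions:
  (A) [m·s⁻¹] · [kg·m·s⁻²] = kg·m²·s⁻³
  (B) [kg·m·s⁻³·A⁻¹] · [m] = kg·m²·s⁻³·A⁻¹
  (C) J·C⁻¹ = N·m·(s·A)⁻¹ = kg·m²·s⁻³·A⁻¹
  (D) [kg·s⁻²·A⁻¹] · [m²·s⁻¹] = kg·m²·s⁻³·A⁻¹
All reduce to kg·m²·s⁻³·A⁻¹ except (A), which is kg·m²·s⁻³.

(A)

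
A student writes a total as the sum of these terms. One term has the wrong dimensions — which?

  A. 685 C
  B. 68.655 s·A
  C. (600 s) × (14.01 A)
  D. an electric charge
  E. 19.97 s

E.

In SI base units:
  A. C = s·A
  B. A·s = s·A
  C. [s] · [A] = s·A
  D. [electric charge] = s·A
  E. s
All reduce to s·A except E., which is s.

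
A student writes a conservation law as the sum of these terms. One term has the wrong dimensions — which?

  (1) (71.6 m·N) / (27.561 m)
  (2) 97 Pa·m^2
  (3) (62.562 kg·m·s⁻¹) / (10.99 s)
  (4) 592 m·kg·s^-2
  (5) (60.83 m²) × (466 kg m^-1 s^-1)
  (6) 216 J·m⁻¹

(5)

In SI base units:
  (1) [kg·m²·s⁻²] / [m] = kg·m·s⁻²
  (2) Pa·m² = N·m⁻²·m² = kg·m·s⁻²
  (3) [kg·m·s⁻¹] / [s] = kg·m·s⁻²
  (4) kg·m·s⁻²
  (5) [m²] · [kg·m⁻¹·s⁻¹] = kg·m·s⁻¹
  (6) J·m⁻¹ = N·m·m⁻¹ = kg·m·s⁻²
All reduce to kg·m·s⁻² except (5), which is kg·m·s⁻¹.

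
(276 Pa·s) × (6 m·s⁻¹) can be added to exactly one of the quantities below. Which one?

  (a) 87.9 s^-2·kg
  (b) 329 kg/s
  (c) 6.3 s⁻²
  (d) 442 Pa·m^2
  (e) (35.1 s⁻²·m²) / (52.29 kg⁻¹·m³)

(a)

Reference: [kg·m⁻¹·s⁻¹] · [m·s⁻¹] = kg·s⁻².
Each option:
  (a) kg·s⁻²  ← same
  (b) kg·s⁻¹
  (c) s⁻²
  (d) Pa·m² = N·m⁻²·m² = kg·m·s⁻²
  (e) [m²·s⁻²] / [kg⁻¹·m³] = kg·m⁻¹·s⁻²
Only (a) matches kg·s⁻².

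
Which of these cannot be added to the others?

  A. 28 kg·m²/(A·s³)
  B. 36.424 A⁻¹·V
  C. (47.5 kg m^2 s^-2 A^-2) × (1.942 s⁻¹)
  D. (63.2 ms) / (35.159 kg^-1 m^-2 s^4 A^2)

Expand each in SI base units:
  A. kg·m²·s⁻³·A⁻¹
  B. V·A⁻¹ = J·C⁻¹·A⁻¹ = kg·m²·s⁻³·A⁻²
  C. [kg·m²·s⁻²·A⁻²] · [s⁻¹] = kg·m²·s⁻³·A⁻²
  D. [s] / [kg⁻¹·m⁻²·s⁴·A²] = kg·m²·s⁻³·A⁻²
All reduce to kg·m²·s⁻³·A⁻² except A., which is kg·m²·s⁻³·A⁻¹.

A.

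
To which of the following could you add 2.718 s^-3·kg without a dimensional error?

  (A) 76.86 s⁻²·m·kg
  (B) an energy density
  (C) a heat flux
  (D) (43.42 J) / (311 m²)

Reference: kg·s⁻³.
Each option:
  (A) kg·m·s⁻²
  (B) [energy density] = kg·m⁻¹·s⁻²
  (C) [heat flux] = kg·s⁻³  ← same
  (D) [kg·m²·s⁻²] / [m²] = kg·s⁻²
Only (C) matches kg·s⁻³.

(C)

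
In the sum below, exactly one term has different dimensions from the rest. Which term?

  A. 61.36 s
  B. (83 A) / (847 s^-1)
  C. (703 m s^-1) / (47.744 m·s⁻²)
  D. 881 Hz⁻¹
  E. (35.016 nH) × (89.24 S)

B.

In SI base units:
  A. s
  B. [A] / [s⁻¹] = s·A
  C. [m·s⁻¹] / [m·s⁻²] = s
  D. Hz⁻¹ = (s⁻¹)⁻¹ = s
  E. [kg·m²·s⁻²·A⁻²] · [kg⁻¹·m⁻²·s³·A²] = s
All reduce to s except B., which is s·A.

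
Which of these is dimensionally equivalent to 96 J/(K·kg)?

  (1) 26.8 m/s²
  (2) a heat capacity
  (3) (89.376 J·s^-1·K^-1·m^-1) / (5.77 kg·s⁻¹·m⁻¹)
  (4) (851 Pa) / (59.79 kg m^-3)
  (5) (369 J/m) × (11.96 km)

Reference: J·kg⁻¹·K⁻¹ = N·m·kg⁻¹·K⁻¹ = m²·s⁻²·K⁻¹.
Each option:
  (1) m·s⁻²
  (2) [heat capacity] = kg·m²·s⁻²·K⁻¹
  (3) [kg·m·s⁻³·K⁻¹] / [kg·m⁻¹·s⁻¹] = m²·s⁻²·K⁻¹  ← same
  (4) [kg·m⁻¹·s⁻²] / [kg·m⁻³] = m²·s⁻²
  (5) [kg·m·s⁻²] · [m] = kg·m²·s⁻²
Only (3) matches m²·s⁻²·K⁻¹.

(3)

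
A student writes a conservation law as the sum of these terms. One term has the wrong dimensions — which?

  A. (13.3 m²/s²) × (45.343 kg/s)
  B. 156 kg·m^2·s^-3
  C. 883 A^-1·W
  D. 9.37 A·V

Expand each in SI base units:
  A. [m²·s⁻²] · [kg·s⁻¹] = kg·m²·s⁻³
  B. kg·m²·s⁻³
  C. W·A⁻¹ = J·s⁻¹·A⁻¹ = kg·m²·s⁻³·A⁻¹
  D. V·A = J·C⁻¹·A = kg·m²·s⁻³
All reduce to kg·m²·s⁻³ except C., which is kg·m²·s⁻³·A⁻¹.

C.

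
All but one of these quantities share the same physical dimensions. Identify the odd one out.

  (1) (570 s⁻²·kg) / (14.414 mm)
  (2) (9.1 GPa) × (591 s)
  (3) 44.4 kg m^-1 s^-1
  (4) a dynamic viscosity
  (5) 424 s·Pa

(1)

Dimensions:
  (1) [kg·s⁻²] / [m] = kg·m⁻¹·s⁻²
  (2) [kg·m⁻¹·s⁻²] · [s] = kg·m⁻¹·s⁻¹
  (3) kg·m⁻¹·s⁻¹
  (4) [dynamic viscosity] = kg·m⁻¹·s⁻¹
  (5) Pa·s = N·m⁻²·s = kg·m⁻¹·s⁻¹
All reduce to kg·m⁻¹·s⁻¹ except (1), which is kg·m⁻¹·s⁻².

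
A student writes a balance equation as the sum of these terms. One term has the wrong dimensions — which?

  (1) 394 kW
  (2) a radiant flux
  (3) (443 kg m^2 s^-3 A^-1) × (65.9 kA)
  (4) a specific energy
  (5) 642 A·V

Expand each in SI base units:
  (1) W = J·s⁻¹ = kg·m²·s⁻³
  (2) [radiant flux] = kg·m²·s⁻³
  (3) [kg·m²·s⁻³·A⁻¹] · [A] = kg·m²·s⁻³
  (4) [specific energy] = m²·s⁻²
  (5) V·A = J·C⁻¹·A = kg·m²·s⁻³
All reduce to kg·m²·s⁻³ except (4), which is m²·s⁻².

(4)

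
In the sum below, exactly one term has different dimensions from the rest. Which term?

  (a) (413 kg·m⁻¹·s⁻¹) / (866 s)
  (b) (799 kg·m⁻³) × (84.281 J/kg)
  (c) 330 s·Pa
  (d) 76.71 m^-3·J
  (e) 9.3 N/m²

(c)

Expand each in SI base units:
  (a) [kg·m⁻¹·s⁻¹] / [s] = kg·m⁻¹·s⁻²
  (b) [kg·m⁻³] · [m²·s⁻²] = kg·m⁻¹·s⁻²
  (c) Pa·s = N·m⁻²·s = kg·m⁻¹·s⁻¹
  (d) J·m⁻³ = N·m·m⁻³ = kg·m⁻¹·s⁻²
  (e) N·m⁻² = kg·m·s⁻²·m⁻² = kg·m⁻¹·s⁻²
All reduce to kg·m⁻¹·s⁻² except (c), which is kg·m⁻¹·s⁻¹.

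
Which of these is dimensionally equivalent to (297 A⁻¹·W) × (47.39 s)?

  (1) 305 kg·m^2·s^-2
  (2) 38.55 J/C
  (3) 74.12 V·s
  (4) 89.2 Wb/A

Reference: [kg·m²·s⁻³·A⁻¹] · [s] = kg·m²·s⁻²·A⁻¹.
Each option:
  (1) kg·m²·s⁻²
  (2) J·C⁻¹ = N·m·(s·A)⁻¹ = kg·m²·s⁻³·A⁻¹
  (3) V·s = J·C⁻¹·s = kg·m²·s⁻²·A⁻¹  ← same
  (4) Wb·A⁻¹ = V·s·A⁻¹ = kg·m²·s⁻²·A⁻²
Only (3) matches kg·m²·s⁻²·A⁻¹.

(3)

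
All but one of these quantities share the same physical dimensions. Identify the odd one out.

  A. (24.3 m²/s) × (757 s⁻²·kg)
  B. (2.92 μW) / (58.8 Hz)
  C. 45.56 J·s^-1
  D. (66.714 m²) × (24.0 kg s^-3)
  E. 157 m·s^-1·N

Dimensions:
  A. [m²·s⁻¹] · [kg·s⁻²] = kg·m²·s⁻³
  B. [kg·m²·s⁻³] / [s⁻¹] = kg·m²·s⁻²
  C. J·s⁻¹ = N·m·s⁻¹ = kg·m²·s⁻³
  D. [m²] · [kg·s⁻³] = kg·m²·s⁻³
  E. N·m·s⁻¹ = kg·m·s⁻²·m·s⁻¹ = kg·m²·s⁻³
All reduce to kg·m²·s⁻³ except B., which is kg·m²·s⁻².

B.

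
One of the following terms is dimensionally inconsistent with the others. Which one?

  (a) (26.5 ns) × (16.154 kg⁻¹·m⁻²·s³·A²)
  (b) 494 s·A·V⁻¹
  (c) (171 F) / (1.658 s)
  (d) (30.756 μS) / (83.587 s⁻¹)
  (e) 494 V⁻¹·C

Reduce each to base SI dimensions:
  (a) [s] · [kg⁻¹·m⁻²·s³·A²] = kg⁻¹·m⁻²·s⁴·A²
  (b) A·s·V⁻¹ = A·s·(J·C⁻¹)⁻¹ = kg⁻¹·m⁻²·s⁴·A²
  (c) [kg⁻¹·m⁻²·s⁴·A²] / [s] = kg⁻¹·m⁻²·s³·A²
  (d) [kg⁻¹·m⁻²·s³·A²] / [s⁻¹] = kg⁻¹·m⁻²·s⁴·A²
  (e) C·V⁻¹ = s·A·(J·C⁻¹)⁻¹ = kg⁻¹·m⁻²·s⁴·A²
All reduce to kg⁻¹·m⁻²·s⁴·A² except (c), which is kg⁻¹·m⁻²·s³·A².

(c)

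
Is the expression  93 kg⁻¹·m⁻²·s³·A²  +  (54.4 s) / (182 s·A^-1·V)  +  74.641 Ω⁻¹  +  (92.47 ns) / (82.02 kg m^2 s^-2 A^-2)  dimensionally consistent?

Yes

Work out the base dimensions of each:
  93 kg⁻¹·m⁻²·s³·A²:  kg⁻¹·m⁻²·s³·A²
  (54.4 s) / (182 s·A^-1·V):  [s] / [kg·m²·s⁻²·A⁻²] = kg⁻¹·m⁻²·s³·A²
  74.641 Ω⁻¹:  Ω⁻¹ = (V·A⁻¹)⁻¹ = kg⁻¹·m⁻²·s³·A²
  (92.47 ns) / (82.02 kg m^2 s^-2 A^-2):  [s] / [kg·m²·s⁻²·A⁻²] = kg⁻¹·m⁻²·s³·A²
Every term reduces to kg⁻¹·m⁻²·s³·A².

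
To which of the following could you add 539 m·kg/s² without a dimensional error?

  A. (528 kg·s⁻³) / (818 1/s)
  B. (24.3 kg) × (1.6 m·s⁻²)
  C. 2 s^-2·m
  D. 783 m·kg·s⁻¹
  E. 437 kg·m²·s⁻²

Reference: kg·m·s⁻².
Each option:
  A. [kg·s⁻³] / [s⁻¹] = kg·s⁻²
  B. [kg] · [m·s⁻²] = kg·m·s⁻²  ← same
  C. m·s⁻²
  D. kg·m·s⁻¹
  E. kg·m²·s⁻²
Only B. matches kg·m·s⁻².

B.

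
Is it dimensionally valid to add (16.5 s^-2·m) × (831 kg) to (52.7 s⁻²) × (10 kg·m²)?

In SI base units:
  (16.5 s^-2·m) × (831 kg):  [m·s⁻²] · [kg] = kg·m·s⁻²
  (52.7 s⁻²) × (10 kg·m²):  [s⁻²] · [kg·m²] = kg·m²·s⁻²
kg·m·s⁻² ≠ kg·m²·s⁻², so they cannot be added.

No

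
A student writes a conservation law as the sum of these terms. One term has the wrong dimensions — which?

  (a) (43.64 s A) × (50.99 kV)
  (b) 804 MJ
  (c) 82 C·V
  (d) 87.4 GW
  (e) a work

Reduce each to base SI dimensions:
  (a) [s·A] · [kg·m²·s⁻³·A⁻¹] = kg·m²·s⁻²
  (b) J = N·m = kg·m²·s⁻²
  (c) C·V = s·A·J·C⁻¹ = kg·m²·s⁻²
  (d) W = J·s⁻¹ = kg·m²·s⁻³
  (e) [work] = kg·m²·s⁻²
All reduce to kg·m²·s⁻² except (d), which is kg·m²·s⁻³.

(d)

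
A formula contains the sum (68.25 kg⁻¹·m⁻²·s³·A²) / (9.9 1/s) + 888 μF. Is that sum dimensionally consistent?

Work out the base dimensions of each:
  (68.25 kg⁻¹·m⁻²·s³·A²) / (9.9 1/s):  [kg⁻¹·m⁻²·s³·A²] / [s⁻¹] = kg⁻¹·m⁻²·s⁴·A²
  888 μF:  F = C·V⁻¹ = kg⁻¹·m⁻²·s⁴·A²
Both are kg⁻¹·m⁻²·s⁴·A², so they have the same dimensions and can be added.

Yes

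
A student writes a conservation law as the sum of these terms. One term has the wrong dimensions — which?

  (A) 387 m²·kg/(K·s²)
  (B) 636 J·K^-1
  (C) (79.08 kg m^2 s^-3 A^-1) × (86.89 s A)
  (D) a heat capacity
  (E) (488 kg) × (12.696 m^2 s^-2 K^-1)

(C)

Expand each in SI base units:
  (A) kg·m²·s⁻²·K⁻¹
  (B) J·K⁻¹ = N·m·K⁻¹ = kg·m²·s⁻²·K⁻¹
  (C) [kg·m²·s⁻³·A⁻¹] · [s·A] = kg·m²·s⁻²
  (D) [heat capacity] = kg·m²·s⁻²·K⁻¹
  (E) [kg] · [m²·s⁻²·K⁻¹] = kg·m²·s⁻²·K⁻¹
All reduce to kg·m²·s⁻²·K⁻¹ except (C), which is kg·m²·s⁻².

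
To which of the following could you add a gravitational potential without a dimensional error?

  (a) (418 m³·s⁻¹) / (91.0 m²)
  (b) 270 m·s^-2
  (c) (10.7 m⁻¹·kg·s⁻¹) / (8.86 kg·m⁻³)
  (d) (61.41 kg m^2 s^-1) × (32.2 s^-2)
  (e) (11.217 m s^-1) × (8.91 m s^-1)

Reference: [gravitational potential] = m²·s⁻².
Each option:
  (a) [m³·s⁻¹] / [m²] = m·s⁻¹
  (b) m·s⁻²
  (c) [kg·m⁻¹·s⁻¹] / [kg·m⁻³] = m²·s⁻¹
  (d) [kg·m²·s⁻¹] · [s⁻²] = kg·m²·s⁻³
  (e) [m·s⁻¹] · [m·s⁻¹] = m²·s⁻²  ← same
Only (e) matches m²·s⁻².

(e)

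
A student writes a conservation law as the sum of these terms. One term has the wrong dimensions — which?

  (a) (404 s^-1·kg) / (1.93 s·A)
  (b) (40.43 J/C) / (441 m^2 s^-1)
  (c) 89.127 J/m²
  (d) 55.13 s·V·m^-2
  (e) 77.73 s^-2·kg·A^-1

(c)

Reduce each to base SI dimensions:
  (a) [kg·s⁻¹] / [s·A] = kg·s⁻²·A⁻¹
  (b) [kg·m²·s⁻³·A⁻¹] / [m²·s⁻¹] = kg·s⁻²·A⁻¹
  (c) J·m⁻² = N·m·m⁻² = kg·s⁻²
  (d) V·s·m⁻² = J·C⁻¹·s·m⁻² = kg·s⁻²·A⁻¹
  (e) kg·s⁻²·A⁻¹
All reduce to kg·s⁻²·A⁻¹ except (c), which is kg·s⁻².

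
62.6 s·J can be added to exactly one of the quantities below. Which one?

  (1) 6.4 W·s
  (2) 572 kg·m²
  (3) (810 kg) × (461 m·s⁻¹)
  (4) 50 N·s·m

Reference: J·s = N·m·s = kg·m²·s⁻¹.
Each option:
  (1) W·s = J·s⁻¹·s = kg·m²·s⁻²
  (2) kg·m²
  (3) [kg] · [m·s⁻¹] = kg·m·s⁻¹
  (4) N·m·s = kg·m·s⁻²·m·s = kg·m²·s⁻¹  ← same
Only (4) matches kg·m²·s⁻¹.

(4)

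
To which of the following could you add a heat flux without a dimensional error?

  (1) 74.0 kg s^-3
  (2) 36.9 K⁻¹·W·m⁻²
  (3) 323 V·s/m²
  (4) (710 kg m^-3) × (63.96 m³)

(1)

Reference: [heat flux] = kg·s⁻³.
Each option:
  (1) kg·s⁻³  ← same
  (2) W·m⁻²·K⁻¹ = J·s⁻¹·m⁻²·K⁻¹ = kg·s⁻³·K⁻¹
  (3) V·s·m⁻² = J·C⁻¹·s·m⁻² = kg·s⁻²·A⁻¹
  (4) [kg·m⁻³] · [m³] = kg
Only (1) matches kg·s⁻³.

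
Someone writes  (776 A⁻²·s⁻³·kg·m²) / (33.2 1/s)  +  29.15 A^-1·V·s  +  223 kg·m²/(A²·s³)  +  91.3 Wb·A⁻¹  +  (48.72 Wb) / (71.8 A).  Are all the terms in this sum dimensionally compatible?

Work out the base dimensions of each:
  (776 A⁻²·s⁻³·kg·m²) / (33.2 1/s):  [kg·m²·s⁻³·A⁻²] / [s⁻¹] = kg·m²·s⁻²·A⁻²
  29.15 A^-1·V·s:  V·s·A⁻¹ = J·C⁻¹·s·A⁻¹ = kg·m²·s⁻²·A⁻²
  223 kg·m²/(A²·s³):  kg·m²·s⁻³·A⁻²
  91.3 Wb·A⁻¹:  Wb·A⁻¹ = V·s·A⁻¹ = kg·m²·s⁻²·A⁻²
  (48.72 Wb) / (71.8 A):  [kg·m²·s⁻²·A⁻¹] / [A] = kg·m²·s⁻²·A⁻²
The terms do not share a single dimension (kg·m²·s⁻²·A⁻² vs kg·m²·s⁻³·A⁻²).

No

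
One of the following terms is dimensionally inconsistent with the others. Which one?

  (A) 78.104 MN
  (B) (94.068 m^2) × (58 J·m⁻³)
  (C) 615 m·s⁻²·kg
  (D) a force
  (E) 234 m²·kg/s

In SI base units:
  (A) N = kg·m·s⁻²
  (B) [m²] · [kg·m⁻¹·s⁻²] = kg·m·s⁻²
  (C) kg·m·s⁻²
  (D) [force] = kg·m·s⁻²
  (E) kg·m²·s⁻¹
All reduce to kg·m·s⁻² except (E), which is kg·m²·s⁻¹.

(E)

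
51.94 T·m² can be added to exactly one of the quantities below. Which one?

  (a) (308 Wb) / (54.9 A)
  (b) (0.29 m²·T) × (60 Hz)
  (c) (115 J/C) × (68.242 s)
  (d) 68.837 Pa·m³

Reference: T·m² = Wb·m⁻²·m² = kg·m²·s⁻²·A⁻¹.
Each option:
  (a) [kg·m²·s⁻²·A⁻¹] / [A] = kg·m²·s⁻²·A⁻²
  (b) [kg·m²·s⁻²·A⁻¹] · [s⁻¹] = kg·m²·s⁻³·A⁻¹
  (c) [kg·m²·s⁻³·A⁻¹] · [s] = kg·m²·s⁻²·A⁻¹  ← same
  (d) Pa·m³ = N·m⁻²·m³ = kg·m²·s⁻²
Only (c) matches kg·m²·s⁻²·A⁻¹.

(c)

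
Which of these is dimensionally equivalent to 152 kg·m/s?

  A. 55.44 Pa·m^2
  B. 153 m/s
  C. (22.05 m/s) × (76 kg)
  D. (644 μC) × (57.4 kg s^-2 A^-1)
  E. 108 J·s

C.

Reference: kg·m·s⁻¹.
Each option:
  A. Pa·m² = N·m⁻²·m² = kg·m·s⁻²
  B. m·s⁻¹
  C. [m·s⁻¹] · [kg] = kg·m·s⁻¹  ← same
  D. [s·A] · [kg·s⁻²·A⁻¹] = kg·s⁻¹
  E. J·s = N·m·s = kg·m²·s⁻¹
Only C. matches kg·m·s⁻¹.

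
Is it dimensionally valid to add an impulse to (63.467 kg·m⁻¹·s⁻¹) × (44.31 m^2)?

Yes

Expand each in SI base units:
  an impulse:  [impulse] = kg·m·s⁻¹
  (63.467 kg·m⁻¹·s⁻¹) × (44.31 m^2):  [kg·m⁻¹·s⁻¹] · [m²] = kg·m·s⁻¹
Both are kg·m·s⁻¹, so they have the same dimensions and can be added.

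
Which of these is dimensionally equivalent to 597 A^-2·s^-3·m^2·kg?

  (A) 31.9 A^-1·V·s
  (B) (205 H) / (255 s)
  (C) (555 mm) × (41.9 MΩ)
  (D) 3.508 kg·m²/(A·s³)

(B)

Reference: kg·m²·s⁻³·A⁻².
Each option:
  (A) V·s·A⁻¹ = J·C⁻¹·s·A⁻¹ = kg·m²·s⁻²·A⁻²
  (B) [kg·m²·s⁻²·A⁻²] / [s] = kg·m²·s⁻³·A⁻²  ← same
  (C) [m] · [kg·m²·s⁻³·A⁻²] = kg·m³·s⁻³·A⁻²
  (D) kg·m²·s⁻³·A⁻¹
Only (B) matches kg·m²·s⁻³·A⁻².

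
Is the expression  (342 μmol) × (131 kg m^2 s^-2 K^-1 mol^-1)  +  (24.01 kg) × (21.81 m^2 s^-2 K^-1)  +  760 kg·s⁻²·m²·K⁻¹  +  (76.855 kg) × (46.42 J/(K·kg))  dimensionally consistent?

In SI base units:
  (342 μmol) × (131 kg m^2 s^-2 K^-1 mol^-1):  [mol] · [kg·m²·s⁻²·K⁻¹·mol⁻¹] = kg·m²·s⁻²·K⁻¹
  (24.01 kg) × (21.81 m^2 s^-2 K^-1):  [kg] · [m²·s⁻²·K⁻¹] = kg·m²·s⁻²·K⁻¹
  760 kg·s⁻²·m²·K⁻¹:  kg·m²·s⁻²·K⁻¹
  (76.855 kg) × (46.42 J/(K·kg)):  [kg] · [m²·s⁻²·K⁻¹] = kg·m²·s⁻²·K⁻¹
Every term reduces to kg·m²·s⁻²·K⁻¹.

Yes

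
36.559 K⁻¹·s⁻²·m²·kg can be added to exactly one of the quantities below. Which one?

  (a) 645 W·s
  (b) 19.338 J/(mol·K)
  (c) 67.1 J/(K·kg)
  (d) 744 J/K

Reference: kg·m²·s⁻²·K⁻¹.
Each option:
  (a) W·s = J·s⁻¹·s = kg·m²·s⁻²
  (b) J·mol⁻¹·K⁻¹ = N·m·mol⁻¹·K⁻¹ = kg·m²·s⁻²·K⁻¹·mol⁻¹
  (c) J·kg⁻¹·K⁻¹ = N·m·kg⁻¹·K⁻¹ = m²·s⁻²·K⁻¹
  (d) J·K⁻¹ = N·m·K⁻¹ = kg·m²·s⁻²·K⁻¹  ← same
Only (d) matches kg·m²·s⁻²·K⁻¹.

(d)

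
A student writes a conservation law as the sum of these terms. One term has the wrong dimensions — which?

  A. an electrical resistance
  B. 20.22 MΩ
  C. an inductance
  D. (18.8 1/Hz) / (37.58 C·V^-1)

C.

Reduce each to base SI dimensions:
  A. [electrical resistance] = kg·m²·s⁻³·A⁻²
  B. Ω = V·A⁻¹ = kg·m²·s⁻³·A⁻²
  C. [inductance] = kg·m²·s⁻²·A⁻²
  D. [s] / [kg⁻¹·m⁻²·s⁴·A²] = kg·m²·s⁻³·A⁻²
All reduce to kg·m²·s⁻³·A⁻² except C., which is kg·m²·s⁻²·A⁻².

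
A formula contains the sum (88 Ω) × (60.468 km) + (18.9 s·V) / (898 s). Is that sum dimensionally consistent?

No

Work out the base dimensions of each:
  (88 Ω) × (60.468 km):  [kg·m²·s⁻³·A⁻²] · [m] = kg·m³·s⁻³·A⁻²
  (18.9 s·V) / (898 s):  [kg·m²·s⁻²·A⁻¹] / [s] = kg·m²·s⁻³·A⁻¹
kg·m³·s⁻³·A⁻² ≠ kg·m²·s⁻³·A⁻¹, so they cannot be added.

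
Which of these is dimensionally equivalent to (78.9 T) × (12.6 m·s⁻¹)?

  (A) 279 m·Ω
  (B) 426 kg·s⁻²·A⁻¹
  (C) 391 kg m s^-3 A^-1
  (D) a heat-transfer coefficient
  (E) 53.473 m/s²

Reference: [kg·s⁻²·A⁻¹] · [m·s⁻¹] = kg·m·s⁻³·A⁻¹.
Each option:
  (A) Ω·m = V·A⁻¹·m = kg·m³·s⁻³·A⁻²
  (B) kg·s⁻²·A⁻¹
  (C) kg·m·s⁻³·A⁻¹  ← same
  (D) [heat-transfer coefficient] = kg·s⁻³·K⁻¹
  (E) m·s⁻²
Only (C) matches kg·m·s⁻³·A⁻¹.

(C)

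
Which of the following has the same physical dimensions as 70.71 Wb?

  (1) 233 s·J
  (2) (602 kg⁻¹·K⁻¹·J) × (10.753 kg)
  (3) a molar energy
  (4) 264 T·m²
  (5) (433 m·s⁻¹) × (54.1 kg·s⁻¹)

(4)

Reference: Wb = V·s = kg·m²·s⁻²·A⁻¹.
Each option:
  (1) J·s = N·m·s = kg·m²·s⁻¹
  (2) [m²·s⁻²·K⁻¹] · [kg] = kg·m²·s⁻²·K⁻¹
  (3) [molar energy] = kg·m²·s⁻²·mol⁻¹
  (4) T·m² = Wb·m⁻²·m² = kg·m²·s⁻²·A⁻¹  ← same
  (5) [m·s⁻¹] · [kg·s⁻¹] = kg·m·s⁻²
Only (4) matches kg·m²·s⁻²·A⁻¹.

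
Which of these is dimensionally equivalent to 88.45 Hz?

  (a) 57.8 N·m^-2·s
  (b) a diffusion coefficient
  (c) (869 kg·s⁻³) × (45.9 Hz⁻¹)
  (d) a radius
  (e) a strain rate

Reference: Hz = s⁻¹.
Each option:
  (a) N·s·m⁻² = kg·m·s⁻²·s·m⁻² = kg·m⁻¹·s⁻¹
  (b) [diffusion coefficient] = m²·s⁻¹
  (c) [kg·s⁻³] · [s] = kg·s⁻²
  (d) [radius] = m
  (e) [strain rate] = s⁻¹  ← same
Only (e) matches s⁻¹.

(e)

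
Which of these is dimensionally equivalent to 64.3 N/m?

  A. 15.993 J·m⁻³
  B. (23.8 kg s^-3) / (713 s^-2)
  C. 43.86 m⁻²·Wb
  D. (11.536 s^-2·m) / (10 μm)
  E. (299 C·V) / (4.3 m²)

E.

Reference: N·m⁻¹ = kg·m·s⁻²·m⁻¹ = kg·s⁻².
Each option:
  A. J·m⁻³ = N·m·m⁻³ = kg·m⁻¹·s⁻²
  B. [kg·s⁻³] / [s⁻²] = kg·s⁻¹
  C. Wb·m⁻² = V·s·m⁻² = kg·s⁻²·A⁻¹
  D. [m·s⁻²] / [m] = s⁻²
  E. [kg·m²·s⁻²] / [m²] = kg·s⁻²  ← same
Only E. matches kg·s⁻².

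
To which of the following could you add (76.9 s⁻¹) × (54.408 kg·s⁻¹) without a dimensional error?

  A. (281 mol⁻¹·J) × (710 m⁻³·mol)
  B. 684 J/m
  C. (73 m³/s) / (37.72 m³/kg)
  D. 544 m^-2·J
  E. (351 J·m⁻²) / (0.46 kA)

D.

Reference: [s⁻¹] · [kg·s⁻¹] = kg·s⁻².
Each option:
  A. [kg·m²·s⁻²·mol⁻¹] · [m⁻³·mol] = kg·m⁻¹·s⁻²
  B. J·m⁻¹ = N·m·m⁻¹ = kg·m·s⁻²
  C. [m³·s⁻¹] / [kg⁻¹·m³] = kg·s⁻¹
  D. J·m⁻² = N·m·m⁻² = kg·s⁻²  ← same
  E. [kg·s⁻²] / [A] = kg·s⁻²·A⁻¹
Only D. matches kg·s⁻².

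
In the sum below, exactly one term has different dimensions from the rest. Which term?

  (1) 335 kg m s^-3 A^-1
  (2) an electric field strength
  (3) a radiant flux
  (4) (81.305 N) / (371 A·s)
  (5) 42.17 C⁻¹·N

Reduce each to base SI dimensions:
  (1) kg·m·s⁻³·A⁻¹
  (2) [electric field strength] = kg·m·s⁻³·A⁻¹
  (3) [radiant flux] = kg·m²·s⁻³
  (4) [kg·m·s⁻²] / [s·A] = kg·m·s⁻³·A⁻¹
  (5) N·C⁻¹ = kg·m·s⁻²·(s·A)⁻¹ = kg·m·s⁻³·A⁻¹
All reduce to kg·m·s⁻³·A⁻¹ except (3), which is kg·m²·s⁻³.

(3)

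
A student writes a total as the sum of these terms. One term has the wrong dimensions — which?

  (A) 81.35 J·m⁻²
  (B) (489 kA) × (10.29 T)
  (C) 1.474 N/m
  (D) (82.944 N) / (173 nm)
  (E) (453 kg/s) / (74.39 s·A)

(E)

Expand each in SI base units:
  (A) J·m⁻² = N·m·m⁻² = kg·s⁻²
  (B) [A] · [kg·s⁻²·A⁻¹] = kg·s⁻²
  (C) N·m⁻¹ = kg·m·s⁻²·m⁻¹ = kg·s⁻²
  (D) [kg·m·s⁻²] / [m] = kg·s⁻²
  (E) [kg·s⁻¹] / [s·A] = kg·s⁻²·A⁻¹
All reduce to kg·s⁻² except (E), which is kg·s⁻²·A⁻¹.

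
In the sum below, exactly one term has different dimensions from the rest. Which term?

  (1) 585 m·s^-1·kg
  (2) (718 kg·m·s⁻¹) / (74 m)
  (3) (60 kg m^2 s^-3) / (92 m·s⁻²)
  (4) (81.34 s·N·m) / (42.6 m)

(2)

Dimensions:
  (1) kg·m·s⁻¹
  (2) [kg·m·s⁻¹] / [m] = kg·s⁻¹
  (3) [kg·m²·s⁻³] / [m·s⁻²] = kg·m·s⁻¹
  (4) [kg·m²·s⁻¹] / [m] = kg·m·s⁻¹
All reduce to kg·m·s⁻¹ except (2), which is kg·s⁻¹.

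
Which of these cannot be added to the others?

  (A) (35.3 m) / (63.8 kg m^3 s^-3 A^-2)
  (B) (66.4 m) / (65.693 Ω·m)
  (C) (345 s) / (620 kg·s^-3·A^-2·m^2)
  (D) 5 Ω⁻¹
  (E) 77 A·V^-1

Reduce each to base SI dimensions:
  (A) [m] / [kg·m³·s⁻³·A⁻²] = kg⁻¹·m⁻²·s³·A²
  (B) [m] / [kg·m³·s⁻³·A⁻²] = kg⁻¹·m⁻²·s³·A²
  (C) [s] / [kg·m²·s⁻³·A⁻²] = kg⁻¹·m⁻²·s⁴·A²
  (D) Ω⁻¹ = (V·A⁻¹)⁻¹ = kg⁻¹·m⁻²·s³·A²
  (E) A·V⁻¹ = A·(J·C⁻¹)⁻¹ = kg⁻¹·m⁻²·s³·A²
All reduce to kg⁻¹·m⁻²·s³·A² except (C), which is kg⁻¹·m⁻²·s⁴·A².

(C)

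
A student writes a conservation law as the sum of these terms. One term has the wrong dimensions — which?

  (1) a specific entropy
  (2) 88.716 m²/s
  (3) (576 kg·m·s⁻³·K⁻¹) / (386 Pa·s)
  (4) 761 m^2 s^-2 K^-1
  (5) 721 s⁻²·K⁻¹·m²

(2)

Expand each in SI base units:
  (1) [specific entropy] = m²·s⁻²·K⁻¹
  (2) m²·s⁻¹
  (3) [kg·m·s⁻³·K⁻¹] / [kg·m⁻¹·s⁻¹] = m²·s⁻²·K⁻¹
  (4) m²·s⁻²·K⁻¹
  (5) m²·s⁻²·K⁻¹
All reduce to m²·s⁻²·K⁻¹ except (2), which is m²·s⁻¹.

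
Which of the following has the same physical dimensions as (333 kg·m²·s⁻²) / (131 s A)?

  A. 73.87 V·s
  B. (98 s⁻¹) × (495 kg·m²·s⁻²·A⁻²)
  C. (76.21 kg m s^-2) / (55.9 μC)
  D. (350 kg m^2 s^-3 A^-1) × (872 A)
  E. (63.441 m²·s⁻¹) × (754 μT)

E.

Reference: [kg·m²·s⁻²] / [s·A] = kg·m²·s⁻³·A⁻¹.
Each option:
  A. V·s = J·C⁻¹·s = kg·m²·s⁻²·A⁻¹
  B. [s⁻¹] · [kg·m²·s⁻²·A⁻²] = kg·m²·s⁻³·A⁻²
  C. [kg·m·s⁻²] / [s·A] = kg·m·s⁻³·A⁻¹
  D. [kg·m²·s⁻³·A⁻¹] · [A] = kg·m²·s⁻³
  E. [m²·s⁻¹] · [kg·s⁻²·A⁻¹] = kg·m²·s⁻³·A⁻¹  ← same
Only E. matches kg·m²·s⁻³·A⁻¹.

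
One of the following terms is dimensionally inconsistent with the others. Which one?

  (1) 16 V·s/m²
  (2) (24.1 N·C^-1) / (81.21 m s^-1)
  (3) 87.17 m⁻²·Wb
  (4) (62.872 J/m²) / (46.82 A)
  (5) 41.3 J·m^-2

Expand each in SI base units:
  (1) V·s·m⁻² = J·C⁻¹·s·m⁻² = kg·s⁻²·A⁻¹
  (2) [kg·m·s⁻³·A⁻¹] / [m·s⁻¹] = kg·s⁻²·A⁻¹
  (3) Wb·m⁻² = V·s·m⁻² = kg·s⁻²·A⁻¹
  (4) [kg·s⁻²] / [A] = kg·s⁻²·A⁻¹
  (5) J·m⁻² = N·m·m⁻² = kg·s⁻²
All reduce to kg·s⁻²·A⁻¹ except (5), which is kg·s⁻².

(5)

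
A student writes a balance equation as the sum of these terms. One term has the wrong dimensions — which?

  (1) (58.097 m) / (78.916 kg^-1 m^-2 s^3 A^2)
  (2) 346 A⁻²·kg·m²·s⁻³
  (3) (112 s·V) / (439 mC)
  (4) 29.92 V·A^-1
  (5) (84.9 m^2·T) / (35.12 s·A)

Reduce each to base SI dimensions:
  (1) [m] / [kg⁻¹·m⁻²·s³·A²] = kg·m³·s⁻³·A⁻²
  (2) kg·m²·s⁻³·A⁻²
  (3) [kg·m²·s⁻²·A⁻¹] / [s·A] = kg·m²·s⁻³·A⁻²
  (4) V·A⁻¹ = J·C⁻¹·A⁻¹ = kg·m²·s⁻³·A⁻²
  (5) [kg·m²·s⁻²·A⁻¹] / [s·A] = kg·m²·s⁻³·A⁻²
All reduce to kg·m²·s⁻³·A⁻² except (1), which is kg·m³·s⁻³·A⁻².

(1)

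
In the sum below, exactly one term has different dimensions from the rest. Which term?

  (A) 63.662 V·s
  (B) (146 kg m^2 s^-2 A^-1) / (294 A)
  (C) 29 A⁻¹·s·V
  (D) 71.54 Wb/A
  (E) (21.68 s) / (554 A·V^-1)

In SI base units:
  (A) V·s = J·C⁻¹·s = kg·m²·s⁻²·A⁻¹
  (B) [kg·m²·s⁻²·A⁻¹] / [A] = kg·m²·s⁻²·A⁻²
  (C) V·s·A⁻¹ = J·C⁻¹·s·A⁻¹ = kg·m²·s⁻²·A⁻²
  (D) Wb·A⁻¹ = V·s·A⁻¹ = kg·m²·s⁻²·A⁻²
  (E) [s] / [kg⁻¹·m⁻²·s³·A²] = kg·m²·s⁻²·A⁻²
All reduce to kg·m²·s⁻²·A⁻² except (A), which is kg·m²·s⁻²·A⁻¹.

(A)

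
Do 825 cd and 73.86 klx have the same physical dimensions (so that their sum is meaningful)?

Expand each in SI base units:
  825 cd:  cd
  73.86 klx:  lx = lm·m⁻² = m⁻²·cd
cd ≠ m⁻²·cd, so they cannot be added.

No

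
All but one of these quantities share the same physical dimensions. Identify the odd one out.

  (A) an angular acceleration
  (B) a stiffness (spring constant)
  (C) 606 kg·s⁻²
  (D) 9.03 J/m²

(A)

Expand each in SI base units:
  (A) [angular acceleration] = s⁻²
  (B) [stiffness (spring constant)] = kg·s⁻²
  (C) kg·s⁻²
  (D) J·m⁻² = N·m·m⁻² = kg·s⁻²
All reduce to kg·s⁻² except (A), which is s⁻².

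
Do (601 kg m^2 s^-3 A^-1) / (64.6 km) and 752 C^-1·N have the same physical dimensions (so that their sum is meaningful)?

Yes

In SI base units:
  (601 kg m^2 s^-3 A^-1) / (64.6 km):  [kg·m²·s⁻³·A⁻¹] / [m] = kg·m·s⁻³·A⁻¹
  752 C^-1·N:  N·C⁻¹ = kg·m·s⁻²·(s·A)⁻¹ = kg·m·s⁻³·A⁻¹
Both are kg·m·s⁻³·A⁻¹, so they have the same dimensions and can be added.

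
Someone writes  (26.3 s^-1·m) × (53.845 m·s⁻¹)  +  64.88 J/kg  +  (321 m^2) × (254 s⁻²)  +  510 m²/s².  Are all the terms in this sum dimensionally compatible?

Yes

In SI base units:
  (26.3 s^-1·m) × (53.845 m·s⁻¹):  [m·s⁻¹] · [m·s⁻¹] = m²·s⁻²
  64.88 J/kg:  J·kg⁻¹ = N·m·kg⁻¹ = m²·s⁻²
  (321 m^2) × (254 s⁻²):  [m²] · [s⁻²] = m²·s⁻²
  510 m²/s²:  m²·s⁻²
Every term reduces to m²·s⁻².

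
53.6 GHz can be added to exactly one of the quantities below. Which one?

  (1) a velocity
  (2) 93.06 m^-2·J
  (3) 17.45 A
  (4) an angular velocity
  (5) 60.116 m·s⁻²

(4)

Reference: Hz = s⁻¹.
Each option:
  (1) [velocity] = m·s⁻¹
  (2) J·m⁻² = N·m·m⁻² = kg·s⁻²
  (3) A
  (4) [angular velocity] = s⁻¹  ← same
  (5) m·s⁻²
Only (4) matches s⁻¹.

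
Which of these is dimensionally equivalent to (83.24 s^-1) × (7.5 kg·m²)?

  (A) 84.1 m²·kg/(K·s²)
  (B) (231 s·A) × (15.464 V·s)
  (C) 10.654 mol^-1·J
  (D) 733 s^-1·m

Reference: [s⁻¹] · [kg·m²] = kg·m²·s⁻¹.
Each option:
  (A) kg·m²·s⁻²·K⁻¹
  (B) [s·A] · [kg·m²·s⁻²·A⁻¹] = kg·m²·s⁻¹  ← same
  (C) J·mol⁻¹ = N·m·mol⁻¹ = kg·m²·s⁻²·mol⁻¹
  (D) m·s⁻¹
Only (B) matches kg·m²·s⁻¹.

(B)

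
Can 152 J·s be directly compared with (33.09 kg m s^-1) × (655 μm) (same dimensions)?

Yes

Expand each in SI base units:
  152 J·s:  J·s = N·m·s = kg·m²·s⁻¹
  (33.09 kg m s^-1) × (655 μm):  [kg·m·s⁻¹] · [m] = kg·m²·s⁻¹
Both are kg·m²·s⁻¹, so they have the same dimensions and can be added.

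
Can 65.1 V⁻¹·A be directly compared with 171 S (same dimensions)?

Yes

Dimensions:
  65.1 V⁻¹·A:  A·V⁻¹ = A·(J·C⁻¹)⁻¹ = kg⁻¹·m⁻²·s³·A²
  171 S:  S = Ω⁻¹ = kg⁻¹·m⁻²·s³·A²
Both are kg⁻¹·m⁻²·s³·A², so they have the same dimensions and can be added.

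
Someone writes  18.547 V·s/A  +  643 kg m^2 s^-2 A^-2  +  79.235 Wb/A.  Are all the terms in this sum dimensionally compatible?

Expand each in SI base units:
  18.547 V·s/A:  V·s·A⁻¹ = J·C⁻¹·s·A⁻¹ = kg·m²·s⁻²·A⁻²
  643 kg m^2 s^-2 A^-2:  kg·m²·s⁻²·A⁻²
  79.235 Wb/A:  Wb·A⁻¹ = V·s·A⁻¹ = kg·m²·s⁻²·A⁻²
Every term reduces to kg·m²·s⁻²·A⁻².

Yes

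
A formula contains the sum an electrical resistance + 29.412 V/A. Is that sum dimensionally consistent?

Yes

Work out the base dimensions of each:
  an electrical resistance:  [electrical resistance] = kg·m²·s⁻³·A⁻²
  29.412 V/A:  V·A⁻¹ = J·C⁻¹·A⁻¹ = kg·m²·s⁻³·A⁻²
Both are kg·m²·s⁻³·A⁻², so they have the same dimensions and can be added.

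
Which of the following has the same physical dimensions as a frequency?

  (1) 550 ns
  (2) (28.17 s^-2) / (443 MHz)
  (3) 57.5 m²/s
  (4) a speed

(2)

Reference: [frequency] = s⁻¹.
Each option:
  (1) s
  (2) [s⁻²] / [s⁻¹] = s⁻¹  ← same
  (3) m²·s⁻¹
  (4) [speed] = m·s⁻¹
Only (2) matches s⁻¹.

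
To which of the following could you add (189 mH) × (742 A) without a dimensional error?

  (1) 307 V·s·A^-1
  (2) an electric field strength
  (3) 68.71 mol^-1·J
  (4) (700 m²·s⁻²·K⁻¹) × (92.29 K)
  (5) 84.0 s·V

Reference: [kg·m²·s⁻²·A⁻²] · [A] = kg·m²·s⁻²·A⁻¹.
Each option:
  (1) V·s·A⁻¹ = J·C⁻¹·s·A⁻¹ = kg·m²·s⁻²·A⁻²
  (2) [electric field strength] = kg·m·s⁻³·A⁻¹
  (3) J·mol⁻¹ = N·m·mol⁻¹ = kg·m²·s⁻²·mol⁻¹
  (4) [m²·s⁻²·K⁻¹] · [K] = m²·s⁻²
  (5) V·s = J·C⁻¹·s = kg·m²·s⁻²·A⁻¹  ← same
Only (5) matches kg·m²·s⁻²·A⁻¹.

(5)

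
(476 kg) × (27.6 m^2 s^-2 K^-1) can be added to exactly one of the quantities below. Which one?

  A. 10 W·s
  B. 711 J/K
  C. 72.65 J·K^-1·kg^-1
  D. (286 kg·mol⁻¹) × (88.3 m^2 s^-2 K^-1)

B.

Reference: [kg] · [m²·s⁻²·K⁻¹] = kg·m²·s⁻²·K⁻¹.
Each option:
  A. W·s = J·s⁻¹·s = kg·m²·s⁻²
  B. J·K⁻¹ = N·m·K⁻¹ = kg·m²·s⁻²·K⁻¹  ← same
  C. J·kg⁻¹·K⁻¹ = N·m·kg⁻¹·K⁻¹ = m²·s⁻²·K⁻¹
  D. [kg·mol⁻¹] · [m²·s⁻²·K⁻¹] = kg·m²·s⁻²·K⁻¹·mol⁻¹
Only B. matches kg·m²·s⁻²·K⁻¹.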